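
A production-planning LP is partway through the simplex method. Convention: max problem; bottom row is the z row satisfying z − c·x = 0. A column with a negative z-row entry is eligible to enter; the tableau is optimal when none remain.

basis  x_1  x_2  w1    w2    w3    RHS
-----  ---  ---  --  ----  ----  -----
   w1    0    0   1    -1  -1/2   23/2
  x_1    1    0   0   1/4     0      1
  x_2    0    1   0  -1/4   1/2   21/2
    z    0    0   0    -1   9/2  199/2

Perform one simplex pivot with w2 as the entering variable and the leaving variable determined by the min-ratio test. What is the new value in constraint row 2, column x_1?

4

Ratio test on column w2 — row 1: entry -1 ≤ 0; row 2: 1/(1/4) = 4; row 3: entry -1/4 ≤ 0. Minimum is 4 at row 2 (x_1 leaves); pivot element 1/4.
Divide row 2 by 1/4; eliminate column w2 from the other rows.
In the new row 2, the x_1 entry is the old entry divided by the pivot: 1/(1/4) = 4.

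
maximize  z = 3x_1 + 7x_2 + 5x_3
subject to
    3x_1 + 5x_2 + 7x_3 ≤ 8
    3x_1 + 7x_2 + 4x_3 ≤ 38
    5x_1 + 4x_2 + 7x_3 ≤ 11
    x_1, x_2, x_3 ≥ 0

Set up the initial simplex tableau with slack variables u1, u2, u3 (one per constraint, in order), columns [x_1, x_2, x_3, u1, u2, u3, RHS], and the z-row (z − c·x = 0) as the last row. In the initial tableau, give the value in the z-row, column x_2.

The z-row carries the negated objective coefficients: the x_2 entry is -7.

-7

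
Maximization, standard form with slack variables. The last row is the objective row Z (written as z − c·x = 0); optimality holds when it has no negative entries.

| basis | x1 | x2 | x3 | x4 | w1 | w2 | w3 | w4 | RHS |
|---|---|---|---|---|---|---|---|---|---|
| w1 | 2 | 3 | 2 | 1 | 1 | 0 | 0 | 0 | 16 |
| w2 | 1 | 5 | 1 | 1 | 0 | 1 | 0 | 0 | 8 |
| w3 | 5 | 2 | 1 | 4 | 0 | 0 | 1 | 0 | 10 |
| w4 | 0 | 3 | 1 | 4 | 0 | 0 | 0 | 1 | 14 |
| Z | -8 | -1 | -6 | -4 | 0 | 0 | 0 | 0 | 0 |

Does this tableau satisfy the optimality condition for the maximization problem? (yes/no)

The Z-row has a negative entry -8 in column x1, so it is not optimal.

no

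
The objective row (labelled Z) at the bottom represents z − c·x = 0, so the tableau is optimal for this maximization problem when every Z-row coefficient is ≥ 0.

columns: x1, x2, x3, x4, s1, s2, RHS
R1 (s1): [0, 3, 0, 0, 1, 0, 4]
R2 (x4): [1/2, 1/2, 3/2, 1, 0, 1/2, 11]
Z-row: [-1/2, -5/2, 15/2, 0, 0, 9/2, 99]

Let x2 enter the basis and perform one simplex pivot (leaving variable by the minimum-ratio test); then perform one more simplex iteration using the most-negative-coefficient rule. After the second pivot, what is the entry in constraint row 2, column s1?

Ratio test on column x2 — row 1: 4/3 = 4/3; row 2: 11/(1/2) = 22. Minimum is 4/3 at row 1 (s1 leaves); pivot element 3.
Divide row 1 by 3; eliminate column x2 from the other rows.
Second iteration: most negative Z-row entry is -1/2 in column x1, so x1 enters.
Ratio test on column x1 — row 1: entry 0 ≤ 0; row 2: (31/3)/(1/2) = 62/3. Minimum is 62/3 at row 2 (x4 leaves); pivot element 1/2.
Divide row 2 by 1/2; eliminate column x1 from the other rows.
After both pivots, the entry at constraint row 2, column s1 is -1/3.

-1/3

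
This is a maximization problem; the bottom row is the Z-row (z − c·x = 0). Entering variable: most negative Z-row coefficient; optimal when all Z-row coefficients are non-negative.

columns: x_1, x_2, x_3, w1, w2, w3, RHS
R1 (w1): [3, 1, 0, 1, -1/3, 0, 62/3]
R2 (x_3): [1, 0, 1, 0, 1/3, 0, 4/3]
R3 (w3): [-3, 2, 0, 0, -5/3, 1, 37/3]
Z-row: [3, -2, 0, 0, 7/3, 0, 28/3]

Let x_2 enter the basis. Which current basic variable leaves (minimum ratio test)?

Column x_2 entries and ratios — w1: (62/3)/1 = 62/3; x_3: 0 ≤ 0, skip; w3: (37/3)/2 = 37/6.
Smallest ratio is 37/6 in the row of w3, so w3 leaves.

w3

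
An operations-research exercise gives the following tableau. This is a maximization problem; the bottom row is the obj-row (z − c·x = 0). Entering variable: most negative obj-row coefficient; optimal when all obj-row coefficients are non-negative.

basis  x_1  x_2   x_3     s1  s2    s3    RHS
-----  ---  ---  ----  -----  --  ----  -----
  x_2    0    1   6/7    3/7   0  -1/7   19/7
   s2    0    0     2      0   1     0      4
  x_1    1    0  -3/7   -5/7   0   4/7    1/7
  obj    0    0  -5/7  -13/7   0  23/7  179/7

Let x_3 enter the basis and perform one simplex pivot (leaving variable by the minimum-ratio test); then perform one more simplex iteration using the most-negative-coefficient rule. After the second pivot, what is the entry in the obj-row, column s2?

-3/2

Ratio test on column x_3 — row 1: (19/7)/(6/7) = 19/6; row 2: 4/2 = 2; row 3: entry -3/7 ≤ 0. Minimum is 2 at row 2 (s2 leaves); pivot element 2.
Divide row 2 by 2; eliminate column x_3 from the other rows.
Second iteration: most negative obj-row entry is -13/7 in column s1, so s1 enters.
Ratio test on column s1 — row 1: 1/(3/7) = 7/3; row 2: entry 0 ≤ 0; row 3: entry -5/7 ≤ 0. Minimum is 7/3 at row 1 (x_2 leaves); pivot element 3/7.
Divide row 1 by 3/7; eliminate column s1 from the other rows.
After both pivots, the entry at the obj-row, column s2 is -3/2.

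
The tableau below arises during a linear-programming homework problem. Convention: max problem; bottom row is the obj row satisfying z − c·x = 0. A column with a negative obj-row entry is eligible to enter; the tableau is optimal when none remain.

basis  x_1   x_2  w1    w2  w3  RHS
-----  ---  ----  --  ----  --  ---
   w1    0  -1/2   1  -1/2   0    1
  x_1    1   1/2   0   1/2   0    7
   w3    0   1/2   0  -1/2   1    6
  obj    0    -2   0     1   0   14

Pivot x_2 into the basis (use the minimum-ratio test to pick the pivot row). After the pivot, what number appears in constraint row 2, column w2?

1

Ratio test on column x_2 — row 1: entry -1/2 ≤ 0; row 2: 7/(1/2) = 14; row 3: 6/(1/2) = 12. Minimum is 12 at row 3 (w3 leaves); pivot element 1/2.
Divide row 3 by 1/2; eliminate column x_2 from the other rows.
Row 2 update in column w2: 1/2 − (1/2)·(-1) = 1.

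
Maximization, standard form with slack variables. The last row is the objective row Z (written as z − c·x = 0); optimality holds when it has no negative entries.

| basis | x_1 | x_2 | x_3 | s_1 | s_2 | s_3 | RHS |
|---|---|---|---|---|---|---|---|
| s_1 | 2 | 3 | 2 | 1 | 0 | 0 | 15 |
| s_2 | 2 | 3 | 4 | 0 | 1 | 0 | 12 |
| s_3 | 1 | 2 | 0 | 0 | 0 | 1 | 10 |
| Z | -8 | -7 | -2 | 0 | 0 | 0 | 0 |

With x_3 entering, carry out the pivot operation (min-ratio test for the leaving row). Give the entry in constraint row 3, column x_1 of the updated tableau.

1

Ratio test on column x_3 — row 1: 15/2 = 15/2; row 2: 12/4 = 3; row 3: entry 0 ≤ 0. Minimum is 3 at row 2 (s_2 leaves); pivot element 4.
Divide row 2 by 4; eliminate column x_3 from the other rows.
Row 3 update in column x_1: 1 − 0·(1/2) = 1.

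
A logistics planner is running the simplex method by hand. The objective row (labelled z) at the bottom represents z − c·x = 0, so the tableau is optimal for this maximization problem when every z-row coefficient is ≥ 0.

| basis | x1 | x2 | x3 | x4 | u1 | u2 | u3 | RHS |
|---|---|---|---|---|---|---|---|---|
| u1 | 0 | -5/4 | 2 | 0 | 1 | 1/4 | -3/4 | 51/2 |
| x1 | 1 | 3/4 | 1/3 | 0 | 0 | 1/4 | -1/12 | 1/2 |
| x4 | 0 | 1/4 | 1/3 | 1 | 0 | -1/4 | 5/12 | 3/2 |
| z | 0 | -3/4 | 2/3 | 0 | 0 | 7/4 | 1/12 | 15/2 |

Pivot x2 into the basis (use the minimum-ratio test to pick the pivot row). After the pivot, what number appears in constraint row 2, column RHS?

Ratio test on column x2 — row 1: entry -5/4 ≤ 0; row 2: (1/2)/(3/4) = 2/3; row 3: (3/2)/(1/4) = 6. Minimum is 2/3 at row 2 (x1 leaves); pivot element 3/4.
Divide row 2 by 3/4; eliminate column x2 from the other rows.
In the new row 2, the RHS entry is the old entry divided by the pivot: (1/2)/(3/4) = 2/3.

2/3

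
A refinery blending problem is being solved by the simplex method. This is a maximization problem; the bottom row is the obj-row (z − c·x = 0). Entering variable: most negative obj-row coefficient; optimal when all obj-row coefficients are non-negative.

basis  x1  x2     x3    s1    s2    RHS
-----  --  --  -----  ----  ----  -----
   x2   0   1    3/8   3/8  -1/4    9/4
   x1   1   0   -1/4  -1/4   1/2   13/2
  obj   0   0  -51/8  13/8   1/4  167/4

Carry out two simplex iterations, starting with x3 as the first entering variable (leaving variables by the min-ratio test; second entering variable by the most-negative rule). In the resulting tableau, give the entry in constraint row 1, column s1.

Ratio test on column x3 — row 1: (9/4)/(3/8) = 6; row 2: entry -1/4 ≤ 0. Minimum is 6 at row 1 (x2 leaves); pivot element 3/8.
Divide row 1 by 3/8; eliminate column x3 from the other rows.
Second iteration: most negative obj-row entry is -4 in column s2, so s2 enters.
Ratio test on column s2 — row 1: entry -2/3 ≤ 0; row 2: 8/(1/3) = 24. Minimum is 24 at row 2 (x1 leaves); pivot element 1/3.
Divide row 2 by 1/3; eliminate column s2 from the other rows.
After both pivots, the entry at constraint row 1, column s1 is 1.

1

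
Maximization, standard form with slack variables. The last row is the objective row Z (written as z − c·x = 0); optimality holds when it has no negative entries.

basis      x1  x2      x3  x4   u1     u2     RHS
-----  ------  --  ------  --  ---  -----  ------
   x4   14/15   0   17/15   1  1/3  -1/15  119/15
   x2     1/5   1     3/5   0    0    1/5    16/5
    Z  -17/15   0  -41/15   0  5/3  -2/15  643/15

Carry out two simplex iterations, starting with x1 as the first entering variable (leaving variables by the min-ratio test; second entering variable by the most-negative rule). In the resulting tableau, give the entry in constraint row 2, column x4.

Ratio test on column x1 — row 1: (119/15)/(14/15) = 17/2; row 2: (16/5)/(1/5) = 16. Minimum is 17/2 at row 1 (x4 leaves); pivot element 14/15.
Divide row 1 by 14/15; eliminate column x1 from the other rows.
Second iteration: most negative Z-row entry is -19/14 in column x3, so x3 enters.
Ratio test on column x3 — row 1: (17/2)/(17/14) = 7; row 2: (3/2)/(5/14) = 21/5. Minimum is 21/5 at row 2 (x2 leaves); pivot element 5/14.
Divide row 2 by 5/14; eliminate column x3 from the other rows.
After both pivots, the entry at constraint row 2, column x4 is -3/5.

-3/5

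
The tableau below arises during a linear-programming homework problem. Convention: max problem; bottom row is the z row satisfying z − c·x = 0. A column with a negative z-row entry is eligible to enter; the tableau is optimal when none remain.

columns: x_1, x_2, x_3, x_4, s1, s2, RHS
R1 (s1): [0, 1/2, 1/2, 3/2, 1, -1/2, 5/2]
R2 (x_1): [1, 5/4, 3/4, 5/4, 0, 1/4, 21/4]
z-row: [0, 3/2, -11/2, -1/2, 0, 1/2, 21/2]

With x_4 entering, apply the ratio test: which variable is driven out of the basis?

Column x_4 entries and ratios — s1: (5/2)/(3/2) = 5/3; x_1: (21/4)/(5/4) = 21/5.
Smallest ratio is 5/3 in the row of s1, so s1 leaves.

s1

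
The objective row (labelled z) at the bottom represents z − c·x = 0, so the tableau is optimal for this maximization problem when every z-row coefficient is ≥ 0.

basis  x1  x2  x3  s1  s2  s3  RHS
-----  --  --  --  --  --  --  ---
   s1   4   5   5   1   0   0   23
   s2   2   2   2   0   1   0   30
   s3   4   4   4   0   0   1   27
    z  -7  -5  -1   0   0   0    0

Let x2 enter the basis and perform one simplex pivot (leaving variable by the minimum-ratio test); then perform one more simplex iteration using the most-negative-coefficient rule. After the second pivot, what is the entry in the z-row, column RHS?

161/4

Ratio test on column x2 — row 1: 23/5 = 23/5; row 2: 30/2 = 15; row 3: 27/4 = 27/4. Minimum is 23/5 at row 1 (s1 leaves); pivot element 5.
Divide row 1 by 5; eliminate column x2 from the other rows.
Second iteration: most negative z-row entry is -3 in column x1, so x1 enters.
Ratio test on column x1 — row 1: (23/5)/(4/5) = 23/4; row 2: (104/5)/(2/5) = 52; row 3: (43/5)/(4/5) = 43/4. Minimum is 23/4 at row 1 (x2 leaves); pivot element 4/5.
Divide row 1 by 4/5; eliminate column x1 from the other rows.
After both pivots, the entry at the z-row, column RHS is 161/4.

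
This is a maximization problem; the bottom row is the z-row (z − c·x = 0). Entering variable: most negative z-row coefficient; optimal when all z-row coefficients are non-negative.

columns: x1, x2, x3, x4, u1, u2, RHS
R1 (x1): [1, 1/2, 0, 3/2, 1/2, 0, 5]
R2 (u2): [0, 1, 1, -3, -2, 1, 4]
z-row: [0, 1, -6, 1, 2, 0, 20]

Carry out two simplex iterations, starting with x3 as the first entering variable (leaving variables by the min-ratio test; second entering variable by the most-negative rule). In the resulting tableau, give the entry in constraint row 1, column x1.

2/3

Ratio test on column x3 — row 1: entry 0 ≤ 0; row 2: 4/1 = 4. Minimum is 4 at row 2 (u2 leaves); pivot element 1.
Divide row 2 by 1; eliminate column x3 from the other rows.
Second iteration: most negative z-row entry is -17 in column x4, so x4 enters.
Ratio test on column x4 — row 1: 5/(3/2) = 10/3; row 2: entry -3 ≤ 0. Minimum is 10/3 at row 1 (x1 leaves); pivot element 3/2.
Divide row 1 by 3/2; eliminate column x4 from the other rows.
After both pivots, the entry at constraint row 1, column x1 is 2/3.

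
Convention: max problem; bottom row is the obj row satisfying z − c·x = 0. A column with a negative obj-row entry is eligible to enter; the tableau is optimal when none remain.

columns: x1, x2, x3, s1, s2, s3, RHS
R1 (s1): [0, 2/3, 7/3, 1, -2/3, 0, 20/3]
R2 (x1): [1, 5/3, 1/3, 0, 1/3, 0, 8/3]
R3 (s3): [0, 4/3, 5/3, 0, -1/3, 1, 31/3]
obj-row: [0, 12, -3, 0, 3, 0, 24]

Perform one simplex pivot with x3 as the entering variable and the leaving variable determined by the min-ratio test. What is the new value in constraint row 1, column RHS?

Ratio test on column x3 — row 1: (20/3)/(7/3) = 20/7; row 2: (8/3)/(1/3) = 8; row 3: (31/3)/(5/3) = 31/5. Minimum is 20/7 at row 1 (s1 leaves); pivot element 7/3.
Divide row 1 by 7/3; eliminate column x3 from the other rows.
In the new row 1, the RHS entry is the old entry divided by the pivot: (20/3)/(7/3) = 20/7.

20/7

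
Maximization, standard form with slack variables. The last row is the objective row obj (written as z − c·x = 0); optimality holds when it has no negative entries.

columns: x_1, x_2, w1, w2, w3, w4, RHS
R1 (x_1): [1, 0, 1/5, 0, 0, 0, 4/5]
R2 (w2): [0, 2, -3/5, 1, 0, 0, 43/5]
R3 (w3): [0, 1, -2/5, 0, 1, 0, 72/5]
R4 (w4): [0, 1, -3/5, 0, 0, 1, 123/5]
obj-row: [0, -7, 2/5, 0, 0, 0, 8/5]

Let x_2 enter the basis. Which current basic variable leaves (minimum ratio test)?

w2

Column x_2 entries and ratios — x_1: 0 ≤ 0, skip; w2: (43/5)/2 = 43/10; w3: (72/5)/1 = 72/5; w4: (123/5)/1 = 123/5.
Smallest ratio is 43/10 in the row of w2, so w2 leaves.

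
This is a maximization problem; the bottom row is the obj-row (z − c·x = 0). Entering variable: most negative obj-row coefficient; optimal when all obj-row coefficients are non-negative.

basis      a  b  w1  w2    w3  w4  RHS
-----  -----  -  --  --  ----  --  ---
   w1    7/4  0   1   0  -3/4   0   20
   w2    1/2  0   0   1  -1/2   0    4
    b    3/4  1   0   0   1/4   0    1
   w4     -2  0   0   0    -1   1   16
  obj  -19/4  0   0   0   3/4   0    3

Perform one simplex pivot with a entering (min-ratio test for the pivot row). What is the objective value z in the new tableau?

28/3

Ratio test on column a — row 1: 20/(7/4) = 80/7; row 2: 4/(1/2) = 8; row 3: 1/(3/4) = 4/3; row 4: entry -2 ≤ 0. Minimum is 4/3 at row 3 (b leaves); pivot element 3/4.
Pivot on row 3; the obj-row RHS becomes 3 − (-19/4)·(4/3) = 28/3.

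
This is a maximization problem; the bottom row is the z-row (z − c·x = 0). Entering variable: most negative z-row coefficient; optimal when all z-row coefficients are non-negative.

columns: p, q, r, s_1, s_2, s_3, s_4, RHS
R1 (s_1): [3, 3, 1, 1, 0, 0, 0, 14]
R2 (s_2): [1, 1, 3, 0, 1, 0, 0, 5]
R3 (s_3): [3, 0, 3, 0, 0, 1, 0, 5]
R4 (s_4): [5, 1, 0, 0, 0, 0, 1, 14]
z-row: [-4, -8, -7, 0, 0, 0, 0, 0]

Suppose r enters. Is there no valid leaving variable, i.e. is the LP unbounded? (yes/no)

Column r has positive entries in row(s) 1, 2, 3, so the ratio test bounds it — not unbounded.

no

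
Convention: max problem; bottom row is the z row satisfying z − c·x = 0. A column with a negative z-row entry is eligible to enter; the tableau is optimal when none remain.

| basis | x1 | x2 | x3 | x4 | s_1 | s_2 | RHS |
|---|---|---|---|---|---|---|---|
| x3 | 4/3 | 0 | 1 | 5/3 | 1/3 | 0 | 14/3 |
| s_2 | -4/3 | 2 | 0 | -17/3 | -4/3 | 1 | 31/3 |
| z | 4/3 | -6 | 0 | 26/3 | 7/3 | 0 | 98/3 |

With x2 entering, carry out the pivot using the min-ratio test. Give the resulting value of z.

191/3

Ratio test on column x2 — row 1: entry 0 ≤ 0; row 2: (31/3)/2 = 31/6. Minimum is 31/6 at row 2 (s_2 leaves); pivot element 2.
Pivot on row 2; the z-row RHS becomes 98/3 − (-6)·(31/6) = 191/3.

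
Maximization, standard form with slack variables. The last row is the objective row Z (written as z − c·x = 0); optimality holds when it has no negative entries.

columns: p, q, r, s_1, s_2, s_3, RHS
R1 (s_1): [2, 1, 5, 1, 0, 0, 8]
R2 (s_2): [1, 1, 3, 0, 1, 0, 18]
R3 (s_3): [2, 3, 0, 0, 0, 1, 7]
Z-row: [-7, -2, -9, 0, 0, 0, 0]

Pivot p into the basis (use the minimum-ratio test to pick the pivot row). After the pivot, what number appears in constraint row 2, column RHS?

Ratio test on column p — row 1: 8/2 = 4; row 2: 18/1 = 18; row 3: 7/2 = 7/2. Minimum is 7/2 at row 3 (s_3 leaves); pivot element 2.
Divide row 3 by 2; eliminate column p from the other rows.
Row 2 update in column RHS: 18 − 1·(7/2) = 29/2.

29/2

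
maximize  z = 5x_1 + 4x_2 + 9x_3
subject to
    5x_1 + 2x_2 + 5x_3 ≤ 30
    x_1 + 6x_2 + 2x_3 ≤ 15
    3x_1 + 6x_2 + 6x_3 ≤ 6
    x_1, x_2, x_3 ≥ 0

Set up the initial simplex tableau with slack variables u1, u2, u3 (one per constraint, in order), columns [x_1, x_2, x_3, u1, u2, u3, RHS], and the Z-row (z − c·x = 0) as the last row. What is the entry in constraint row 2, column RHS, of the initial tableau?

The RHS of constraint 2 is b_2 = 15.

15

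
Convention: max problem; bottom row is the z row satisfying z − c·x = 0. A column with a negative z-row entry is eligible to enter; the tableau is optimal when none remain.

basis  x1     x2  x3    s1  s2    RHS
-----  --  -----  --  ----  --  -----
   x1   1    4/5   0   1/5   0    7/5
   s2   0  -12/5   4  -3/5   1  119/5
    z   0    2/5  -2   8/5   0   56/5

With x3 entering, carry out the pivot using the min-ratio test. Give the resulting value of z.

Ratio test on column x3 — row 1: entry 0 ≤ 0; row 2: (119/5)/4 = 119/20. Minimum is 119/20 at row 2 (s2 leaves); pivot element 4.
Pivot on row 2; the z-row RHS becomes 56/5 − (-2)·(119/20) = 231/10.

231/10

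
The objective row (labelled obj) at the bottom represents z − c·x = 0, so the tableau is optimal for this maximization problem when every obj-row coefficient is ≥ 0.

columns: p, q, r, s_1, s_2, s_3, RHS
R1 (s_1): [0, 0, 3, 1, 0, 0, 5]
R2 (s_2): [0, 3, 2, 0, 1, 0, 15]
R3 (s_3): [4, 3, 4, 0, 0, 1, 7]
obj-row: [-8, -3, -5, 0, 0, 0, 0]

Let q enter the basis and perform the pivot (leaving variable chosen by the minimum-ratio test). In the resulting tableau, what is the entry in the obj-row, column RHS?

7

Ratio test on column q — row 1: entry 0 ≤ 0; row 2: 15/3 = 5; row 3: 7/3 = 7/3. Minimum is 7/3 at row 3 (s_3 leaves); pivot element 3.
Divide row 3 by 3; eliminate column q from the other rows.
obj-row update in column RHS: 0 − (-3)·(7/3) = 7.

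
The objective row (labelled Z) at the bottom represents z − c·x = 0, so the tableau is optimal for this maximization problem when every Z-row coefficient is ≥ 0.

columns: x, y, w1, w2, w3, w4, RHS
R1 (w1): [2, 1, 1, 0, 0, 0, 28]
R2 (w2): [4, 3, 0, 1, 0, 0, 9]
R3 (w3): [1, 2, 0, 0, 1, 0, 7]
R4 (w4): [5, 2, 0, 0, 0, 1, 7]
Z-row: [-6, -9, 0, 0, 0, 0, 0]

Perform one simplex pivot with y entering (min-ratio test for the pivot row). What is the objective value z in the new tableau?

27

Ratio test on column y — row 1: 28/1 = 28; row 2: 9/3 = 3; row 3: 7/2 = 7/2; row 4: 7/2 = 7/2. Minimum is 3 at row 2 (w2 leaves); pivot element 3.
Pivot on row 2; the Z-row RHS becomes 0 − (-9)·3 = 27.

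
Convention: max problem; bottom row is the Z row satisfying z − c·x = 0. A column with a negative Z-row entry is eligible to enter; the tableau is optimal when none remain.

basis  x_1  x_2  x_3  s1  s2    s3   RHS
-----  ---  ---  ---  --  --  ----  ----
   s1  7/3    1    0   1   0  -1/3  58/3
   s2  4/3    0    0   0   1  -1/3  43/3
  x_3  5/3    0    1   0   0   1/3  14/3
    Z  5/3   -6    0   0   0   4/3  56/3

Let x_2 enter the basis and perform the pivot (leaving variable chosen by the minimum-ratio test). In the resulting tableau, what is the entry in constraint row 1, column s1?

Ratio test on column x_2 — row 1: (58/3)/1 = 58/3; row 2: entry 0 ≤ 0; row 3: entry 0 ≤ 0. Minimum is 58/3 at row 1 (s1 leaves); pivot element 1.
Divide row 1 by 1; eliminate column x_2 from the other rows.
In the new row 1, the s1 entry is the old entry divided by the pivot: 1/1 = 1.

1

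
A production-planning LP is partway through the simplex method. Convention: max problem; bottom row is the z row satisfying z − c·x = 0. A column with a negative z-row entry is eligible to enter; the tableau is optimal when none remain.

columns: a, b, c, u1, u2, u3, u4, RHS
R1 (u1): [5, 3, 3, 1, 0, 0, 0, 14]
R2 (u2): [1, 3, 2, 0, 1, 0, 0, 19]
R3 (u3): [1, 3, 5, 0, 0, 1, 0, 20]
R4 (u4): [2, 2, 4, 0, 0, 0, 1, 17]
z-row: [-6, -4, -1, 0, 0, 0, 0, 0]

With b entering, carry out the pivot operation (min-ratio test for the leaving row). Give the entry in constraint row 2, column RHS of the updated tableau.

5

Ratio test on column b — row 1: 14/3 = 14/3; row 2: 19/3 = 19/3; row 3: 20/3 = 20/3; row 4: 17/2 = 17/2. Minimum is 14/3 at row 1 (u1 leaves); pivot element 3.
Divide row 1 by 3; eliminate column b from the other rows.
Row 2 update in column RHS: 19 − 3·(14/3) = 5.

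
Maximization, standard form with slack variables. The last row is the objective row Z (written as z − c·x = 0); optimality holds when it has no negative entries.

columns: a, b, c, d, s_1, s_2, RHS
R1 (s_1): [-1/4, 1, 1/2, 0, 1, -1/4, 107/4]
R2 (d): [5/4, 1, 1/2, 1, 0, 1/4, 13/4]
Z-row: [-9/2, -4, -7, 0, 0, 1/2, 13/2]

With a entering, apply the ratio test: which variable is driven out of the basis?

d

Column a entries and ratios — s_1: -1/4 ≤ 0, skip; d: (13/4)/(5/4) = 13/5.
Smallest ratio is 13/5 in the row of d, so d leaves.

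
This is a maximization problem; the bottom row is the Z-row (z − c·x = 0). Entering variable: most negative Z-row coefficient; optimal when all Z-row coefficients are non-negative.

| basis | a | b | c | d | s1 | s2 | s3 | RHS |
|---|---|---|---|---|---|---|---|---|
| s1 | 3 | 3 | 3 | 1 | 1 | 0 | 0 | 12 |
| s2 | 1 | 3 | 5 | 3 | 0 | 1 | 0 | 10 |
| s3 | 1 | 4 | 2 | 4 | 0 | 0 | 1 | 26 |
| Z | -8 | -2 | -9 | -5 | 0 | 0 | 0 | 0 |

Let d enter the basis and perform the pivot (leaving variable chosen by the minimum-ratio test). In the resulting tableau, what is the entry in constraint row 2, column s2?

1/3

Ratio test on column d — row 1: 12/1 = 12; row 2: 10/3 = 10/3; row 3: 26/4 = 13/2. Minimum is 10/3 at row 2 (s2 leaves); pivot element 3.
Divide row 2 by 3; eliminate column d from the other rows.
In the new row 2, the s2 entry is the old entry divided by the pivot: 1/3 = 1/3.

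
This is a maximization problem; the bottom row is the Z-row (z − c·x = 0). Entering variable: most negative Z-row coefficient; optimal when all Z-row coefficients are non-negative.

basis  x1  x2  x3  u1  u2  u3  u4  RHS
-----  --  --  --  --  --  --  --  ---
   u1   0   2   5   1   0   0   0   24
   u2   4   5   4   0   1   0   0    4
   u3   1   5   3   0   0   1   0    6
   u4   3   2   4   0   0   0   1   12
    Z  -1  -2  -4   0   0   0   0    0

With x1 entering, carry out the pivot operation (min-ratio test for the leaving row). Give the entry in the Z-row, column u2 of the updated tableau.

1/4

Ratio test on column x1 — row 1: entry 0 ≤ 0; row 2: 4/4 = 1; row 3: 6/1 = 6; row 4: 12/3 = 4. Minimum is 1 at row 2 (u2 leaves); pivot element 4.
Divide row 2 by 4; eliminate column x1 from the other rows.
Z-row update in column u2: 0 − (-1)·(1/4) = 1/4.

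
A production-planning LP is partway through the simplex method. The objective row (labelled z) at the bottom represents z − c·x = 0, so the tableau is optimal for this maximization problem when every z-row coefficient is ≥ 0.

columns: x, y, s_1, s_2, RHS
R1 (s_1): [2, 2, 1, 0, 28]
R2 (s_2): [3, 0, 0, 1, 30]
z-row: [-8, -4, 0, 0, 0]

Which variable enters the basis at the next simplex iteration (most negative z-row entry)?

x

Negative z-row entries: x: -8, y: -4.
The most negative is -8 in column x, so x enters.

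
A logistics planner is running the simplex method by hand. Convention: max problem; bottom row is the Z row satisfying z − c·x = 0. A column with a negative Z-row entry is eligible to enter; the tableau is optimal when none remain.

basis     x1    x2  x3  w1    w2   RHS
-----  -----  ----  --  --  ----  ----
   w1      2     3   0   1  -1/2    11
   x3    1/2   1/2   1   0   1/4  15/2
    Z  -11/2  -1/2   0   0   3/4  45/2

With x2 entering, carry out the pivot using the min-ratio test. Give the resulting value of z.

73/3

Ratio test on column x2 — row 1: 11/3 = 11/3; row 2: (15/2)/(1/2) = 15. Minimum is 11/3 at row 1 (w1 leaves); pivot element 3.
Pivot on row 1; the Z-row RHS becomes 45/2 − (-1/2)·(11/3) = 73/3.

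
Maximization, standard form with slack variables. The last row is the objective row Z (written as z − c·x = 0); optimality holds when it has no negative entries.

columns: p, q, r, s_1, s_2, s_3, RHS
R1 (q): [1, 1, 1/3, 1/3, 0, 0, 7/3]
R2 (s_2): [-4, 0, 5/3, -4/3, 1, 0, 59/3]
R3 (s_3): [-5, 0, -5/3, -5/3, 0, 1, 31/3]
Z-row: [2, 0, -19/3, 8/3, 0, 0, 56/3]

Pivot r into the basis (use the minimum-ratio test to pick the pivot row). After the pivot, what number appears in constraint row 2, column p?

Ratio test on column r — row 1: (7/3)/(1/3) = 7; row 2: (59/3)/(5/3) = 59/5; row 3: entry -5/3 ≤ 0. Minimum is 7 at row 1 (q leaves); pivot element 1/3.
Divide row 1 by 1/3; eliminate column r from the other rows.
Row 2 update in column p: -4 − (5/3)·3 = -9.

-9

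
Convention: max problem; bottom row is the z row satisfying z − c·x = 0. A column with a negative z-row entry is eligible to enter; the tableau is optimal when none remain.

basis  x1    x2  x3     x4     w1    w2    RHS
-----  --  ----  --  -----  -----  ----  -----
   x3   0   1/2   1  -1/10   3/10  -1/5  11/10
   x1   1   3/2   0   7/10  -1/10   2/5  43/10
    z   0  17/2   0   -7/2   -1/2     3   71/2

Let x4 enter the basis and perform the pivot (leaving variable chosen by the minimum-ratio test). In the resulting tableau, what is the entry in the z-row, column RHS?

57

Ratio test on column x4 — row 1: entry -1/10 ≤ 0; row 2: (43/10)/(7/10) = 43/7. Minimum is 43/7 at row 2 (x1 leaves); pivot element 7/10.
Divide row 2 by 7/10; eliminate column x4 from the other rows.
z-row update in column RHS: 71/2 − (-7/2)·(43/7) = 57.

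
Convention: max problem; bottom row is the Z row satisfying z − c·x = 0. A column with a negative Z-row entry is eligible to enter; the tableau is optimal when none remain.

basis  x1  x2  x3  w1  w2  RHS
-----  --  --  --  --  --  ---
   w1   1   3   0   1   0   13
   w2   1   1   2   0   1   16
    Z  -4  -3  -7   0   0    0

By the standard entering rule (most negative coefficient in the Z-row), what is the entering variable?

x3

Negative Z-row entries: x1: -4, x2: -3, x3: -7.
The most negative is -7 in column x3, so x3 enters.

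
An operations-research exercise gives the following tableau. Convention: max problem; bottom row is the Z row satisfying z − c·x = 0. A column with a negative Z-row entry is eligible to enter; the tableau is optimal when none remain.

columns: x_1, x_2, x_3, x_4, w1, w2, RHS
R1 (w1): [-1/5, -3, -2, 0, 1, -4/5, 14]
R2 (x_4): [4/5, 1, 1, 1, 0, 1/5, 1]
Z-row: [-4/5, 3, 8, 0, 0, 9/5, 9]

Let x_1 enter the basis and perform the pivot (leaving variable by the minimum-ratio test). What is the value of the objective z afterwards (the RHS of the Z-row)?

10

Ratio test on column x_1 — row 1: entry -1/5 ≤ 0; row 2: 1/(4/5) = 5/4. Minimum is 5/4 at row 2 (x_4 leaves); pivot element 4/5.
Pivot on row 2; the Z-row RHS becomes 9 − (-4/5)·(5/4) = 10.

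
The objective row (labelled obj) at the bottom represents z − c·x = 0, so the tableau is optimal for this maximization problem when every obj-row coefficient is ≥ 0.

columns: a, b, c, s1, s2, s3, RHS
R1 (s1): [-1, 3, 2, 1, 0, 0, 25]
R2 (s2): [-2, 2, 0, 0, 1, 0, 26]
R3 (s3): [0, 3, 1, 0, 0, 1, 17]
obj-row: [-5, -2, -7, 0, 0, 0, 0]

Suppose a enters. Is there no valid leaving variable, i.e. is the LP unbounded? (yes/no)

yes

Every constraint-row entry in column a is ≤ 0, so increasing a is unbounded.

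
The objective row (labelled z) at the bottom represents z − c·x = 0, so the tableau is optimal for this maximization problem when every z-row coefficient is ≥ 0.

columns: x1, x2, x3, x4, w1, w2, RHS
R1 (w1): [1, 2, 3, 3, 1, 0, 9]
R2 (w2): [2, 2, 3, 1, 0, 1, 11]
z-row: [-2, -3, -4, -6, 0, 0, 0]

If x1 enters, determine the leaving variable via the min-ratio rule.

Column x1 entries and ratios — w1: 9/1 = 9; w2: 11/2 = 11/2.
Smallest ratio is 11/2 in the row of w2, so w2 leaves.

w2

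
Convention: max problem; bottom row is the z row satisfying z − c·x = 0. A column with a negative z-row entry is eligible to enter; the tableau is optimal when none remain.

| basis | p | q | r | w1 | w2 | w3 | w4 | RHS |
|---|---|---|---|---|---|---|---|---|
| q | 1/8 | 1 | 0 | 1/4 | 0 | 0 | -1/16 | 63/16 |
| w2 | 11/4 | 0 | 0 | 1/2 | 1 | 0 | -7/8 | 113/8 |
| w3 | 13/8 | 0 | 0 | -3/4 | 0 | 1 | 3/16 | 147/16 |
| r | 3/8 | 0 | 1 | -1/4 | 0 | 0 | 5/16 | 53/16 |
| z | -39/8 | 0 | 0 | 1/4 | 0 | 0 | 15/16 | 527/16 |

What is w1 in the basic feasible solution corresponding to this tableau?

0

w1 is not in the basis, so in the current basic feasible solution w1 = 0.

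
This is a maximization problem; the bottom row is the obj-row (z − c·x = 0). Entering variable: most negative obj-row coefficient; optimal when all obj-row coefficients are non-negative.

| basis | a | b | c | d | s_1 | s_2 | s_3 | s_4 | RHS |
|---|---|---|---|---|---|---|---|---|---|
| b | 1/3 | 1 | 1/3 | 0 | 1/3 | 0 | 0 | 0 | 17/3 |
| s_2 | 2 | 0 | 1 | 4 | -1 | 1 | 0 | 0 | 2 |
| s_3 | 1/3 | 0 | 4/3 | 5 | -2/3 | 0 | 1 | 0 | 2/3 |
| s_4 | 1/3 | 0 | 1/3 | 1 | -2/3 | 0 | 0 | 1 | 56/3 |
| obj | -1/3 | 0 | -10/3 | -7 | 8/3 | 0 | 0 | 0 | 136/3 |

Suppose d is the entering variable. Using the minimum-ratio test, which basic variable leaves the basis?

s_3

Column d entries and ratios — b: 0 ≤ 0, skip; s_2: 2/4 = 1/2; s_3: (2/3)/5 = 2/15; s_4: (56/3)/1 = 56/3.
Smallest ratio is 2/15 in the row of s_3, so s_3 leaves.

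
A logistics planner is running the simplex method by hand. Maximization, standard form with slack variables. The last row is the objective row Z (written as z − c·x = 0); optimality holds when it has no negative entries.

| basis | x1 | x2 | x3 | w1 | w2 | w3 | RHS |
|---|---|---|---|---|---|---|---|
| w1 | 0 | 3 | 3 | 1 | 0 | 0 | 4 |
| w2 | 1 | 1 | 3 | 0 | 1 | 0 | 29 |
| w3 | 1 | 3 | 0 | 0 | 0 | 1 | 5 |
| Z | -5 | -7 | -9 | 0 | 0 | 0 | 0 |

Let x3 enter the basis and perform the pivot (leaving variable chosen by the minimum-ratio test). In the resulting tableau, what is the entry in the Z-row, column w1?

3

Ratio test on column x3 — row 1: 4/3 = 4/3; row 2: 29/3 = 29/3; row 3: entry 0 ≤ 0. Minimum is 4/3 at row 1 (w1 leaves); pivot element 3.
Divide row 1 by 3; eliminate column x3 from the other rows.
Z-row update in column w1: 0 − (-9)·(1/3) = 3.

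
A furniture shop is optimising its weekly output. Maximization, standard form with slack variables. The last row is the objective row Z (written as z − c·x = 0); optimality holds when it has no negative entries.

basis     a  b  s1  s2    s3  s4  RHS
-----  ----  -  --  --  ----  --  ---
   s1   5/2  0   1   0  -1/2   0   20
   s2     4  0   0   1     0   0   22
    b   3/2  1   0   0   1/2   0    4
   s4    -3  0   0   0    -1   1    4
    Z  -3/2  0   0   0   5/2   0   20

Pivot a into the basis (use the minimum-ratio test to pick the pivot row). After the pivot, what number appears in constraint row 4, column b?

Ratio test on column a — row 1: 20/(5/2) = 8; row 2: 22/4 = 11/2; row 3: 4/(3/2) = 8/3; row 4: entry -3 ≤ 0. Minimum is 8/3 at row 3 (b leaves); pivot element 3/2.
Divide row 3 by 3/2; eliminate column a from the other rows.
Row 4 update in column b: 0 − (-3)·(2/3) = 2.

2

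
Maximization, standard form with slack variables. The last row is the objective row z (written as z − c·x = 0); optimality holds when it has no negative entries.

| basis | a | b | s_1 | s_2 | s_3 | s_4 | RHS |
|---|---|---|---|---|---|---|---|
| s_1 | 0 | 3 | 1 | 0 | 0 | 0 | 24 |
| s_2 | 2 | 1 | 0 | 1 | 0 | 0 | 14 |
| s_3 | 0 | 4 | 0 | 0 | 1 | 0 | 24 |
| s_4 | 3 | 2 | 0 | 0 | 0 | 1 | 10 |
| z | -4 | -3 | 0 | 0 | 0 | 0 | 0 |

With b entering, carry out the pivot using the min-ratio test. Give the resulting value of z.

Ratio test on column b — row 1: 24/3 = 8; row 2: 14/1 = 14; row 3: 24/4 = 6; row 4: 10/2 = 5. Minimum is 5 at row 4 (s_4 leaves); pivot element 2.
Pivot on row 4; the z-row RHS becomes 0 − (-3)·5 = 15.

15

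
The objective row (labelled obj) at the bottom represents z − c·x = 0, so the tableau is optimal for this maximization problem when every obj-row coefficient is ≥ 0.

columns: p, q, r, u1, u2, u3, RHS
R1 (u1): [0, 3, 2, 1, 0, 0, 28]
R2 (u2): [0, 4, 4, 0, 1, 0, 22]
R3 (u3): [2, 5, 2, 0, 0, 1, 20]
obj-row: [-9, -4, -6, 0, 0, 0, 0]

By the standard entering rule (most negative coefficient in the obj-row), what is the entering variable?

Negative obj-row entries: p: -9, q: -4, r: -6.
The most negative is -9 in column p, so p enters.

p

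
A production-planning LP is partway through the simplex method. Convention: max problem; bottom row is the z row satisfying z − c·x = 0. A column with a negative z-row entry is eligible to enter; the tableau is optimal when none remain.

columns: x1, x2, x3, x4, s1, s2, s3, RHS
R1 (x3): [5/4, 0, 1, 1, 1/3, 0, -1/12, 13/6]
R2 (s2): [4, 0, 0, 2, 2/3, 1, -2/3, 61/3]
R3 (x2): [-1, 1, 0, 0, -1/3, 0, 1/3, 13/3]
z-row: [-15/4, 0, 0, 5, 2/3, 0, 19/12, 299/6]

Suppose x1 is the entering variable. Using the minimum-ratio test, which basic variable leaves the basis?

x3

Column x1 entries and ratios — x3: (13/6)/(5/4) = 26/15; s2: (61/3)/4 = 61/12; x2: -1 ≤ 0, skip.
Smallest ratio is 26/15 in the row of x3, so x3 leaves.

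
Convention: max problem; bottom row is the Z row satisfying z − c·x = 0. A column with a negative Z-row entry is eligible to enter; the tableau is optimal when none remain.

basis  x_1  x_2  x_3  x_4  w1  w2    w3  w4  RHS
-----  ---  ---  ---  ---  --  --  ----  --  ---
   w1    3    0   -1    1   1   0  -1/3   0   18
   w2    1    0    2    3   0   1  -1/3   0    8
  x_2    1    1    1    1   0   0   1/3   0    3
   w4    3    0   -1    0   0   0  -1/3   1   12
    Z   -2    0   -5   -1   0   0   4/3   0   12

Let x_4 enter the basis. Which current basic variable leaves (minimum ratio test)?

Column x_4 entries and ratios — w1: 18/1 = 18; w2: 8/3 = 8/3; x_2: 3/1 = 3; w4: 0 ≤ 0, skip.
Smallest ratio is 8/3 in the row of w2, so w2 leaves.

w2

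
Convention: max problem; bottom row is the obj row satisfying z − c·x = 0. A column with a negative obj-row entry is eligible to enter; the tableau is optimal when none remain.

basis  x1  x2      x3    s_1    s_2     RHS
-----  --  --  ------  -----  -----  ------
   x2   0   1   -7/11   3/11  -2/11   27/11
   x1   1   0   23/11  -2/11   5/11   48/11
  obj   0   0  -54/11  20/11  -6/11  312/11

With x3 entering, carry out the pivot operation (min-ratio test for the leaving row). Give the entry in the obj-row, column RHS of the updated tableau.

888/23

Ratio test on column x3 — row 1: entry -7/11 ≤ 0; row 2: (48/11)/(23/11) = 48/23. Minimum is 48/23 at row 2 (x1 leaves); pivot element 23/11.
Divide row 2 by 23/11; eliminate column x3 from the other rows.
obj-row update in column RHS: 312/11 − (-54/11)·(48/23) = 888/23.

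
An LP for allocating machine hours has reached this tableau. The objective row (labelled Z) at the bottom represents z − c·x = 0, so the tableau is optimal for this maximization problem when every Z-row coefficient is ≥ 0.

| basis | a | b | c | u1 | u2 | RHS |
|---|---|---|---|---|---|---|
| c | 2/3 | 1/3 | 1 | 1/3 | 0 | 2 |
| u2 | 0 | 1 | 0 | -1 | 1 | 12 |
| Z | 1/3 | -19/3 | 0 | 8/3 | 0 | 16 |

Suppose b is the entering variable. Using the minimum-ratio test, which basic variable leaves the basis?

c

Column b entries and ratios — c: 2/(1/3) = 6; u2: 12/1 = 12.
Smallest ratio is 6 in the row of c, so c leaves.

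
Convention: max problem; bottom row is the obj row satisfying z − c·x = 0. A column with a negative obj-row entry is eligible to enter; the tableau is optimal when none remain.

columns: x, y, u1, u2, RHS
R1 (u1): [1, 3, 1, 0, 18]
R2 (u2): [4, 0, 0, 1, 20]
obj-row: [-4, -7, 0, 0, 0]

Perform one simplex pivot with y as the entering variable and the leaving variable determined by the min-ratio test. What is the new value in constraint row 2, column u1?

Ratio test on column y — row 1: 18/3 = 6; row 2: entry 0 ≤ 0. Minimum is 6 at row 1 (u1 leaves); pivot element 3.
Divide row 1 by 3; eliminate column y from the other rows.
Row 2 update in column u1: 0 − 0·(1/3) = 0.

0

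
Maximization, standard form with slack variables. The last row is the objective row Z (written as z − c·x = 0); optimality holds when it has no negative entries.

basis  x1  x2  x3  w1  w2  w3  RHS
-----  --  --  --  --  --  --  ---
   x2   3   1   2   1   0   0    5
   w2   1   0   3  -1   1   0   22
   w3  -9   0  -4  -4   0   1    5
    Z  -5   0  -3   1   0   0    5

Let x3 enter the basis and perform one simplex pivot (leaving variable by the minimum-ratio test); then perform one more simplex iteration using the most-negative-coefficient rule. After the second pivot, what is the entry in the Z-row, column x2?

Ratio test on column x3 — row 1: 5/2 = 5/2; row 2: 22/3 = 22/3; row 3: entry -4 ≤ 0. Minimum is 5/2 at row 1 (x2 leaves); pivot element 2.
Divide row 1 by 2; eliminate column x3 from the other rows.
Second iteration: most negative Z-row entry is -1/2 in column x1, so x1 enters.
Ratio test on column x1 — row 1: (5/2)/(3/2) = 5/3; row 2: entry -7/2 ≤ 0; row 3: entry -3 ≤ 0. Minimum is 5/3 at row 1 (x3 leaves); pivot element 3/2.
Divide row 1 by 3/2; eliminate column x1 from the other rows.
After both pivots, the entry at the Z-row, column x2 is 5/3.

5/3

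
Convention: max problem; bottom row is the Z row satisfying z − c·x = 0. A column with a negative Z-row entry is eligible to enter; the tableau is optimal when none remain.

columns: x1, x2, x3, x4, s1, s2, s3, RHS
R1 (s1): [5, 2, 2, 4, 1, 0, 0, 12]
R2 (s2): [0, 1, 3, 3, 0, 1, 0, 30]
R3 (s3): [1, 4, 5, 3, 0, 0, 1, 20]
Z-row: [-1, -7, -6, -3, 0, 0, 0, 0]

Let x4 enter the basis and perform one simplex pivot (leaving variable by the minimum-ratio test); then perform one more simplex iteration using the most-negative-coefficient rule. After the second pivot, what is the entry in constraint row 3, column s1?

Ratio test on column x4 — row 1: 12/4 = 3; row 2: 30/3 = 10; row 3: 20/3 = 20/3. Minimum is 3 at row 1 (s1 leaves); pivot element 4.
Divide row 1 by 4; eliminate column x4 from the other rows.
Second iteration: most negative Z-row entry is -11/2 in column x2, so x2 enters.
Ratio test on column x2 — row 1: 3/(1/2) = 6; row 2: entry -1/2 ≤ 0; row 3: 11/(5/2) = 22/5. Minimum is 22/5 at row 3 (s3 leaves); pivot element 5/2.
Divide row 3 by 5/2; eliminate column x2 from the other rows.
After both pivots, the entry at constraint row 3, column s1 is -3/10.

-3/10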